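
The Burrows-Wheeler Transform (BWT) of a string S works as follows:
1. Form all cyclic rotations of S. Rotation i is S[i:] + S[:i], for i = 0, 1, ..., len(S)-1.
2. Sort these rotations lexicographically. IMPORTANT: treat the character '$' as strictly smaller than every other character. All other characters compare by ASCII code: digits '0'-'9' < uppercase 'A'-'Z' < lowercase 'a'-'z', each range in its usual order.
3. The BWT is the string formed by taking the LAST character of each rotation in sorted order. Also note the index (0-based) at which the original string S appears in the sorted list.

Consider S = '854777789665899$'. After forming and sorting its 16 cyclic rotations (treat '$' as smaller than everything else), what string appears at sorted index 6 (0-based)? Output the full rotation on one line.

All 16 rotations (rotation i = S[i:]+S[:i]):
  rot[0] = 854777789665899$
  rot[1] = 54777789665899$8
  rot[2] = 4777789665899$85
  rot[3] = 777789665899$854
  rot[4] = 77789665899$8547
  rot[5] = 7789665899$85477
  rot[6] = 789665899$854777
  rot[7] = 89665899$8547777
  rot[8] = 9665899$85477778
  rot[9] = 665899$854777789
  rot[10] = 65899$8547777896
  rot[11] = 5899$85477778966
  rot[12] = 899$854777789665
  rot[13] = 99$8547777896658
  rot[14] = 9$85477778966589
  rot[15] = $854777789665899
Sorted (with $ < everything):
  sorted[0] = $854777789665899
  sorted[1] = 4777789665899$85
  sorted[2] = 54777789665899$8
  sorted[3] = 5899$85477778966
  sorted[4] = 65899$8547777896
  sorted[5] = 665899$854777789
  sorted[6] = 777789665899$854
  sorted[7] = 77789665899$8547
  sorted[8] = 7789665899$85477
  sorted[9] = 789665899$854777
  sorted[10] = 854777789665899$
  sorted[11] = 89665899$8547777
  sorted[12] = 899$854777789665
  sorted[13] = 9$85477778966589
  sorted[14] = 9665899$85477778
  sorted[15] = 99$8547777896658
sorted[6] = 777789665899$854

Answer: 777789665899$854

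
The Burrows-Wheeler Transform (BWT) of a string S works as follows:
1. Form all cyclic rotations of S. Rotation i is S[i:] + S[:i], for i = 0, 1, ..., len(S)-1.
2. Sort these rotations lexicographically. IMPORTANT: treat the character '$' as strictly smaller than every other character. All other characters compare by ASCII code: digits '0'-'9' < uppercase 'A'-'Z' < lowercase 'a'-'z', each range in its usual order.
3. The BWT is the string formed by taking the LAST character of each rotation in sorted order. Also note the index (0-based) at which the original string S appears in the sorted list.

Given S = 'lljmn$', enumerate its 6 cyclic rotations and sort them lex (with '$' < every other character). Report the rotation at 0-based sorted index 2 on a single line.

Answer: ljmn$l

Derivation:
All 6 rotations (rotation i = S[i:]+S[:i]):
  rot[0] = lljmn$
  rot[1] = ljmn$l
  rot[2] = jmn$ll
  rot[3] = mn$llj
  rot[4] = n$lljm
  rot[5] = $lljmn
Sorted (with $ < everything):
  sorted[0] = $lljmn
  sorted[1] = jmn$ll
  sorted[2] = ljmn$l
  sorted[3] = lljmn$
  sorted[4] = mn$llj
  sorted[5] = n$lljm
sorted[2] = ljmn$l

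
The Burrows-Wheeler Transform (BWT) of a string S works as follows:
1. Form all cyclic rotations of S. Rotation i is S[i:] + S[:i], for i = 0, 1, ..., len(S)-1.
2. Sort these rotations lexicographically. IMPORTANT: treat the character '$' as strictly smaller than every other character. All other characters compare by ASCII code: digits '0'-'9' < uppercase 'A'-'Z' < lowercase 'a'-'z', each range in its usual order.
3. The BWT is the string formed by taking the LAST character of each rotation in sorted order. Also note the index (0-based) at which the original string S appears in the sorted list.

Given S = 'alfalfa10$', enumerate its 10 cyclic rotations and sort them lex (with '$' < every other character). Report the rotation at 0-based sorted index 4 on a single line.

All 10 rotations (rotation i = S[i:]+S[:i]):
  rot[0] = alfalfa10$
  rot[1] = lfalfa10$a
  rot[2] = falfa10$al
  rot[3] = alfa10$alf
  rot[4] = lfa10$alfa
  rot[5] = fa10$alfal
  rot[6] = a10$alfalf
  rot[7] = 10$alfalfa
  rot[8] = 0$alfalfa1
  rot[9] = $alfalfa10
Sorted (with $ < everything):
  sorted[0] = $alfalfa10
  sorted[1] = 0$alfalfa1
  sorted[2] = 10$alfalfa
  sorted[3] = a10$alfalf
  sorted[4] = alfa10$alf
  sorted[5] = alfalfa10$
  sorted[6] = fa10$alfal
  sorted[7] = falfa10$al
  sorted[8] = lfa10$alfa
  sorted[9] = lfalfa10$a
sorted[4] = alfa10$alf

Answer: alfa10$alf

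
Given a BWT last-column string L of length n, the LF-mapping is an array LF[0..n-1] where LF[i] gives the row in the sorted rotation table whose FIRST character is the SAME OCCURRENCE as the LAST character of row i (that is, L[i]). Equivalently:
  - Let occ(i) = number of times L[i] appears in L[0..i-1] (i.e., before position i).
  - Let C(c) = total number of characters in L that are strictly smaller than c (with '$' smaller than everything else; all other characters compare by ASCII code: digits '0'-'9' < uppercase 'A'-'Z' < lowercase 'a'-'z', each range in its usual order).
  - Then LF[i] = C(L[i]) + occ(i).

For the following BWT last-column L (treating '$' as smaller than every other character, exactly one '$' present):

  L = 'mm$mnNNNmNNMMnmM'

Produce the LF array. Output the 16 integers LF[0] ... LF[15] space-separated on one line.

Answer: 9 10 0 11 14 4 5 6 12 7 8 1 2 15 13 3

Derivation:
Char counts: '$':1, 'M':3, 'N':5, 'm':5, 'n':2
C (first-col start): C('$')=0, C('M')=1, C('N')=4, C('m')=9, C('n')=14
L[0]='m': occ=0, LF[0]=C('m')+0=9+0=9
L[1]='m': occ=1, LF[1]=C('m')+1=9+1=10
L[2]='$': occ=0, LF[2]=C('$')+0=0+0=0
L[3]='m': occ=2, LF[3]=C('m')+2=9+2=11
L[4]='n': occ=0, LF[4]=C('n')+0=14+0=14
L[5]='N': occ=0, LF[5]=C('N')+0=4+0=4
L[6]='N': occ=1, LF[6]=C('N')+1=4+1=5
L[7]='N': occ=2, LF[7]=C('N')+2=4+2=6
L[8]='m': occ=3, LF[8]=C('m')+3=9+3=12
L[9]='N': occ=3, LF[9]=C('N')+3=4+3=7
L[10]='N': occ=4, LF[10]=C('N')+4=4+4=8
L[11]='M': occ=0, LF[11]=C('M')+0=1+0=1
L[12]='M': occ=1, LF[12]=C('M')+1=1+1=2
L[13]='n': occ=1, LF[13]=C('n')+1=14+1=15
L[14]='m': occ=4, LF[14]=C('m')+4=9+4=13
L[15]='M': occ=2, LF[15]=C('M')+2=1+2=3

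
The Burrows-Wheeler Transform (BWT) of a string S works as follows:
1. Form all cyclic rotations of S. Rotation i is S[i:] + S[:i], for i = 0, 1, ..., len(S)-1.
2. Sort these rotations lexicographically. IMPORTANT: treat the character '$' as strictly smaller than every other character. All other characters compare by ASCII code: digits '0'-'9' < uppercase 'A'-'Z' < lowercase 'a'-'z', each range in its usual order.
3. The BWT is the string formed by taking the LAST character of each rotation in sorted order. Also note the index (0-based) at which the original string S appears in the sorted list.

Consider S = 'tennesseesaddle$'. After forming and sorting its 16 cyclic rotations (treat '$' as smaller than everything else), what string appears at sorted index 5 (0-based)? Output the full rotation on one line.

All 16 rotations (rotation i = S[i:]+S[:i]):
  rot[0] = tennesseesaddle$
  rot[1] = ennesseesaddle$t
  rot[2] = nnesseesaddle$te
  rot[3] = nesseesaddle$ten
  rot[4] = esseesaddle$tenn
  rot[5] = sseesaddle$tenne
  rot[6] = seesaddle$tennes
  rot[7] = eesaddle$tenness
  rot[8] = esaddle$tennesse
  rot[9] = saddle$tennessee
  rot[10] = addle$tennessees
  rot[11] = ddle$tennesseesa
  rot[12] = dle$tennesseesad
  rot[13] = le$tennesseesadd
  rot[14] = e$tennesseesaddl
  rot[15] = $tennesseesaddle
Sorted (with $ < everything):
  sorted[0] = $tennesseesaddle
  sorted[1] = addle$tennessees
  sorted[2] = ddle$tennesseesa
  sorted[3] = dle$tennesseesad
  sorted[4] = e$tennesseesaddl
  sorted[5] = eesaddle$tenness
  sorted[6] = ennesseesaddle$t
  sorted[7] = esaddle$tennesse
  sorted[8] = esseesaddle$tenn
  sorted[9] = le$tennesseesadd
  sorted[10] = nesseesaddle$ten
  sorted[11] = nnesseesaddle$te
  sorted[12] = saddle$tennessee
  sorted[13] = seesaddle$tennes
  sorted[14] = sseesaddle$tenne
  sorted[15] = tennesseesaddle$
sorted[5] = eesaddle$tenness

Answer: eesaddle$tenness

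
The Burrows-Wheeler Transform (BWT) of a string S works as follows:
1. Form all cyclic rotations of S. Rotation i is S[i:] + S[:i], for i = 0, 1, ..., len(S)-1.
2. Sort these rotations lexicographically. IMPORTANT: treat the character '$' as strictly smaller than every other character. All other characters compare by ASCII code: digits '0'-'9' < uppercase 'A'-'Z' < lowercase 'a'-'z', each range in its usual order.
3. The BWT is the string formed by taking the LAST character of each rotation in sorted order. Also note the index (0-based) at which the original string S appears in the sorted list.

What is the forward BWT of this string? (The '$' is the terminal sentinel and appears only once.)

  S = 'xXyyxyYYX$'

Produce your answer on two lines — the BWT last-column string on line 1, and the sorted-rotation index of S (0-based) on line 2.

All 10 rotations (rotation i = S[i:]+S[:i]):
  rot[0] = xXyyxyYYX$
  rot[1] = XyyxyYYX$x
  rot[2] = yyxyYYX$xX
  rot[3] = yxyYYX$xXy
  rot[4] = xyYYX$xXyy
  rot[5] = yYYX$xXyyx
  rot[6] = YYX$xXyyxy
  rot[7] = YX$xXyyxyY
  rot[8] = X$xXyyxyYY
  rot[9] = $xXyyxyYYX
Sorted (with $ < everything):
  sorted[0] = $xXyyxyYYX  (last char: 'X')
  sorted[1] = X$xXyyxyYY  (last char: 'Y')
  sorted[2] = XyyxyYYX$x  (last char: 'x')
  sorted[3] = YX$xXyyxyY  (last char: 'Y')
  sorted[4] = YYX$xXyyxy  (last char: 'y')
  sorted[5] = xXyyxyYYX$  (last char: '$')
  sorted[6] = xyYYX$xXyy  (last char: 'y')
  sorted[7] = yYYX$xXyyx  (last char: 'x')
  sorted[8] = yxyYYX$xXy  (last char: 'y')
  sorted[9] = yyxyYYX$xX  (last char: 'X')
Last column: XYxYy$yxyX
Original string S is at sorted index 5

Answer: XYxYy$yxyX
5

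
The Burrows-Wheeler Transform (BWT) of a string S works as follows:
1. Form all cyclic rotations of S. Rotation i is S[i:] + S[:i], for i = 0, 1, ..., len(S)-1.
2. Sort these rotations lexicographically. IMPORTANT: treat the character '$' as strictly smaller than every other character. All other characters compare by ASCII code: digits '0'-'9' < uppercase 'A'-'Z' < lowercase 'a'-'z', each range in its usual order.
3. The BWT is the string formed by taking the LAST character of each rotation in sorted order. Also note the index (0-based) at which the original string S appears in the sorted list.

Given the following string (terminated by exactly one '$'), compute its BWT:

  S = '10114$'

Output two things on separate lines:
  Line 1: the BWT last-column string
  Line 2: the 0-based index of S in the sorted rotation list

Answer: 41$011
2

Derivation:
All 6 rotations (rotation i = S[i:]+S[:i]):
  rot[0] = 10114$
  rot[1] = 0114$1
  rot[2] = 114$10
  rot[3] = 14$101
  rot[4] = 4$1011
  rot[5] = $10114
Sorted (with $ < everything):
  sorted[0] = $10114  (last char: '4')
  sorted[1] = 0114$1  (last char: '1')
  sorted[2] = 10114$  (last char: '$')
  sorted[3] = 114$10  (last char: '0')
  sorted[4] = 14$101  (last char: '1')
  sorted[5] = 4$1011  (last char: '1')
Last column: 41$011
Original string S is at sorted index 2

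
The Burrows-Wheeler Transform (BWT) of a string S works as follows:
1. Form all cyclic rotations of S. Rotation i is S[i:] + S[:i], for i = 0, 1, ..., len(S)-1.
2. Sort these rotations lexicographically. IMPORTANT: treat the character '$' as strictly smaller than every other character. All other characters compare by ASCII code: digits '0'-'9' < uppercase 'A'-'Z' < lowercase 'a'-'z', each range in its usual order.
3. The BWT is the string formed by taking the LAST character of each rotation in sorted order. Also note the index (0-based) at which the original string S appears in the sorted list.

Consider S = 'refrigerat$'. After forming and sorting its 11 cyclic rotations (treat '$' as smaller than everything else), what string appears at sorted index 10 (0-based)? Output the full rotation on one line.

Answer: t$refrigera

Derivation:
All 11 rotations (rotation i = S[i:]+S[:i]):
  rot[0] = refrigerat$
  rot[1] = efrigerat$r
  rot[2] = frigerat$re
  rot[3] = rigerat$ref
  rot[4] = igerat$refr
  rot[5] = gerat$refri
  rot[6] = erat$refrig
  rot[7] = rat$refrige
  rot[8] = at$refriger
  rot[9] = t$refrigera
  rot[10] = $refrigerat
Sorted (with $ < everything):
  sorted[0] = $refrigerat
  sorted[1] = at$refriger
  sorted[2] = efrigerat$r
  sorted[3] = erat$refrig
  sorted[4] = frigerat$re
  sorted[5] = gerat$refri
  sorted[6] = igerat$refr
  sorted[7] = rat$refrige
  sorted[8] = refrigerat$
  sorted[9] = rigerat$ref
  sorted[10] = t$refrigera
sorted[10] = t$refrigera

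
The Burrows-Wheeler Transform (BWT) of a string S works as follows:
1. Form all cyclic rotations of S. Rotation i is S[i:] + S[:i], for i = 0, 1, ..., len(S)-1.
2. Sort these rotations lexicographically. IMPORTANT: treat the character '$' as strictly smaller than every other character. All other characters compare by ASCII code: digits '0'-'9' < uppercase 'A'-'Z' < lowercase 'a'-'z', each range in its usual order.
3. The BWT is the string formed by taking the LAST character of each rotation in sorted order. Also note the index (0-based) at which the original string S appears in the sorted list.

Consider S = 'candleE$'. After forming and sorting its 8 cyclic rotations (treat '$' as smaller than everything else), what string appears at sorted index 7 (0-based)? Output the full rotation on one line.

Answer: ndleE$ca

Derivation:
All 8 rotations (rotation i = S[i:]+S[:i]):
  rot[0] = candleE$
  rot[1] = andleE$c
  rot[2] = ndleE$ca
  rot[3] = dleE$can
  rot[4] = leE$cand
  rot[5] = eE$candl
  rot[6] = E$candle
  rot[7] = $candleE
Sorted (with $ < everything):
  sorted[0] = $candleE
  sorted[1] = E$candle
  sorted[2] = andleE$c
  sorted[3] = candleE$
  sorted[4] = dleE$can
  sorted[5] = eE$candl
  sorted[6] = leE$cand
  sorted[7] = ndleE$ca
sorted[7] = ndleE$ca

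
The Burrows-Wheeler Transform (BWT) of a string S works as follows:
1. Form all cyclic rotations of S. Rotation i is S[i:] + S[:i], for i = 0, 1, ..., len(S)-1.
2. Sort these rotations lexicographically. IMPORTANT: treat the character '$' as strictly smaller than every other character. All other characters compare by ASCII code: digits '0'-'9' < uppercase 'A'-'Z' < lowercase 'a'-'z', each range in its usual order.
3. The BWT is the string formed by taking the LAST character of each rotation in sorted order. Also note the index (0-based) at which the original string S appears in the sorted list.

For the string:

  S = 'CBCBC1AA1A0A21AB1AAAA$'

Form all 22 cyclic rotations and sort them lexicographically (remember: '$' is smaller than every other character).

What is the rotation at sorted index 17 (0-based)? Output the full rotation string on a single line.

All 22 rotations (rotation i = S[i:]+S[:i]):
  rot[0] = CBCBC1AA1A0A21AB1AAAA$
  rot[1] = BCBC1AA1A0A21AB1AAAA$C
  rot[2] = CBC1AA1A0A21AB1AAAA$CB
  rot[3] = BC1AA1A0A21AB1AAAA$CBC
  rot[4] = C1AA1A0A21AB1AAAA$CBCB
  rot[5] = 1AA1A0A21AB1AAAA$CBCBC
  rot[6] = AA1A0A21AB1AAAA$CBCBC1
  rot[7] = A1A0A21AB1AAAA$CBCBC1A
  rot[8] = 1A0A21AB1AAAA$CBCBC1AA
  rot[9] = A0A21AB1AAAA$CBCBC1AA1
  rot[10] = 0A21AB1AAAA$CBCBC1AA1A
  rot[11] = A21AB1AAAA$CBCBC1AA1A0
  rot[12] = 21AB1AAAA$CBCBC1AA1A0A
  rot[13] = 1AB1AAAA$CBCBC1AA1A0A2
  rot[14] = AB1AAAA$CBCBC1AA1A0A21
  rot[15] = B1AAAA$CBCBC1AA1A0A21A
  rot[16] = 1AAAA$CBCBC1AA1A0A21AB
  rot[17] = AAAA$CBCBC1AA1A0A21AB1
  rot[18] = AAA$CBCBC1AA1A0A21AB1A
  rot[19] = AA$CBCBC1AA1A0A21AB1AA
  rot[20] = A$CBCBC1AA1A0A21AB1AAA
  rot[21] = $CBCBC1AA1A0A21AB1AAAA
Sorted (with $ < everything):
  sorted[0] = $CBCBC1AA1A0A21AB1AAAA
  sorted[1] = 0A21AB1AAAA$CBCBC1AA1A
  sorted[2] = 1A0A21AB1AAAA$CBCBC1AA
  sorted[3] = 1AA1A0A21AB1AAAA$CBCBC
  sorted[4] = 1AAAA$CBCBC1AA1A0A21AB
  sorted[5] = 1AB1AAAA$CBCBC1AA1A0A2
  sorted[6] = 21AB1AAAA$CBCBC1AA1A0A
  sorted[7] = A$CBCBC1AA1A0A21AB1AAA
  sorted[8] = A0A21AB1AAAA$CBCBC1AA1
  sorted[9] = A1A0A21AB1AAAA$CBCBC1A
  sorted[10] = A21AB1AAAA$CBCBC1AA1A0
  sorted[11] = AA$CBCBC1AA1A0A21AB1AA
  sorted[12] = AA1A0A21AB1AAAA$CBCBC1
  sorted[13] = AAA$CBCBC1AA1A0A21AB1A
  sorted[14] = AAAA$CBCBC1AA1A0A21AB1
  sorted[15] = AB1AAAA$CBCBC1AA1A0A21
  sorted[16] = B1AAAA$CBCBC1AA1A0A21A
  sorted[17] = BC1AA1A0A21AB1AAAA$CBC
  sorted[18] = BCBC1AA1A0A21AB1AAAA$C
  sorted[19] = C1AA1A0A21AB1AAAA$CBCB
  sorted[20] = CBC1AA1A0A21AB1AAAA$CB
  sorted[21] = CBCBC1AA1A0A21AB1AAAA$
sorted[17] = BC1AA1A0A21AB1AAAA$CBC

Answer: BC1AA1A0A21AB1AAAA$CBC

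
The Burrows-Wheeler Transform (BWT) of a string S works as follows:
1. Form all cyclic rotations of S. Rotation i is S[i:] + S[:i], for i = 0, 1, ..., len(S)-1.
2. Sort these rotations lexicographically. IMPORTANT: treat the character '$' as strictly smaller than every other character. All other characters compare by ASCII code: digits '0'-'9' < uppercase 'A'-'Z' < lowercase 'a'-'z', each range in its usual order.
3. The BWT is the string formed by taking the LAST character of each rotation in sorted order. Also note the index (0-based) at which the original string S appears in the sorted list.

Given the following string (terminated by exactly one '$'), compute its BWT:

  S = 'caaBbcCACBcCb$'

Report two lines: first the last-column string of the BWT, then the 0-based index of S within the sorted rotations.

Answer: bCaCcAcacCBbB$
13

Derivation:
All 14 rotations (rotation i = S[i:]+S[:i]):
  rot[0] = caaBbcCACBcCb$
  rot[1] = aaBbcCACBcCb$c
  rot[2] = aBbcCACBcCb$ca
  rot[3] = BbcCACBcCb$caa
  rot[4] = bcCACBcCb$caaB
  rot[5] = cCACBcCb$caaBb
  rot[6] = CACBcCb$caaBbc
  rot[7] = ACBcCb$caaBbcC
  rot[8] = CBcCb$caaBbcCA
  rot[9] = BcCb$caaBbcCAC
  rot[10] = cCb$caaBbcCACB
  rot[11] = Cb$caaBbcCACBc
  rot[12] = b$caaBbcCACBcC
  rot[13] = $caaBbcCACBcCb
Sorted (with $ < everything):
  sorted[0] = $caaBbcCACBcCb  (last char: 'b')
  sorted[1] = ACBcCb$caaBbcC  (last char: 'C')
  sorted[2] = BbcCACBcCb$caa  (last char: 'a')
  sorted[3] = BcCb$caaBbcCAC  (last char: 'C')
  sorted[4] = CACBcCb$caaBbc  (last char: 'c')
  sorted[5] = CBcCb$caaBbcCA  (last char: 'A')
  sorted[6] = Cb$caaBbcCACBc  (last char: 'c')
  sorted[7] = aBbcCACBcCb$ca  (last char: 'a')
  sorted[8] = aaBbcCACBcCb$c  (last char: 'c')
  sorted[9] = b$caaBbcCACBcC  (last char: 'C')
  sorted[10] = bcCACBcCb$caaB  (last char: 'B')
  sorted[11] = cCACBcCb$caaBb  (last char: 'b')
  sorted[12] = cCb$caaBbcCACB  (last char: 'B')
  sorted[13] = caaBbcCACBcCb$  (last char: '$')
Last column: bCaCcAcacCBbB$
Original string S is at sorted index 13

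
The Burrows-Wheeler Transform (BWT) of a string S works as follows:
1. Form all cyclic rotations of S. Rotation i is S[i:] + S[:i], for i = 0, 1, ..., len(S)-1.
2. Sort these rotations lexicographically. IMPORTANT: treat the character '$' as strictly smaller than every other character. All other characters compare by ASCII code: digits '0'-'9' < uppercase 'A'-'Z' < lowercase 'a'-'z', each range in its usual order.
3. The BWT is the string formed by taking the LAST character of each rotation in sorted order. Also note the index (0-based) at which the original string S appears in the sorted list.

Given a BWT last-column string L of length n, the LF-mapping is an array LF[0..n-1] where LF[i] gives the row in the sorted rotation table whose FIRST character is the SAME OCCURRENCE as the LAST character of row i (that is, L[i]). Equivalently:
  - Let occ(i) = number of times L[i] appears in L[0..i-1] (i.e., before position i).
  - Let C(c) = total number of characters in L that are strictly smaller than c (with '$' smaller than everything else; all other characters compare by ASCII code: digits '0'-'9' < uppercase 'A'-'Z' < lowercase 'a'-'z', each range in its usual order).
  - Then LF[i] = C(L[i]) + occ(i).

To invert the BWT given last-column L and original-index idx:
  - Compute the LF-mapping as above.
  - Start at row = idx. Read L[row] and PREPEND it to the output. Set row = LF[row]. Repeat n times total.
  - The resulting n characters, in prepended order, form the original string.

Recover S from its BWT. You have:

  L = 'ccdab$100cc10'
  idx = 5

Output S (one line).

Answer: 1ccc0b1a0d0c$

Derivation:
LF mapping: 8 9 12 6 7 0 4 1 2 10 11 5 3
Walk LF starting at row 5, prepending L[row]:
  step 1: row=5, L[5]='$', prepend. Next row=LF[5]=0
  step 2: row=0, L[0]='c', prepend. Next row=LF[0]=8
  step 3: row=8, L[8]='0', prepend. Next row=LF[8]=2
  step 4: row=2, L[2]='d', prepend. Next row=LF[2]=12
  step 5: row=12, L[12]='0', prepend. Next row=LF[12]=3
  step 6: row=3, L[3]='a', prepend. Next row=LF[3]=6
  step 7: row=6, L[6]='1', prepend. Next row=LF[6]=4
  step 8: row=4, L[4]='b', prepend. Next row=LF[4]=7
  step 9: row=7, L[7]='0', prepend. Next row=LF[7]=1
  step 10: row=1, L[1]='c', prepend. Next row=LF[1]=9
  step 11: row=9, L[9]='c', prepend. Next row=LF[9]=10
  step 12: row=10, L[10]='c', prepend. Next row=LF[10]=11
  step 13: row=11, L[11]='1', prepend. Next row=LF[11]=5
Reversed output: 1ccc0b1a0d0c$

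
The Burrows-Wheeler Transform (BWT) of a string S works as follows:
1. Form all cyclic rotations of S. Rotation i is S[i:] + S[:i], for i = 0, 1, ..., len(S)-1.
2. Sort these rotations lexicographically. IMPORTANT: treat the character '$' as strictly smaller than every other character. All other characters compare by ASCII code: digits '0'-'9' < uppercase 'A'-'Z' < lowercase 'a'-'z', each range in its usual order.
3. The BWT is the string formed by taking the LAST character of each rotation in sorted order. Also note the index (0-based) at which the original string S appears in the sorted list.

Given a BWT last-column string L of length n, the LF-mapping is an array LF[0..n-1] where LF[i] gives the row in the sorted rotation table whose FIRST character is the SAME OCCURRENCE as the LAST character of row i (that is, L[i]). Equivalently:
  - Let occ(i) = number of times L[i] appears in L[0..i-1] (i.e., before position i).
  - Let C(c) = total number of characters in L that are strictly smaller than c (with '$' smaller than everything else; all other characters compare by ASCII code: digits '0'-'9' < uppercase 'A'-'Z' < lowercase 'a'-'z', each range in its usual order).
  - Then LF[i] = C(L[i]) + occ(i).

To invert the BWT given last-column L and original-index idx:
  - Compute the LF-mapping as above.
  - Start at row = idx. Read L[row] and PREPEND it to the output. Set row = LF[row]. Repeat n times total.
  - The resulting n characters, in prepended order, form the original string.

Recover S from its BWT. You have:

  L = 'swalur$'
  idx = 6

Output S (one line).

Answer: walrus$

Derivation:
LF mapping: 4 6 1 2 5 3 0
Walk LF starting at row 6, prepending L[row]:
  step 1: row=6, L[6]='$', prepend. Next row=LF[6]=0
  step 2: row=0, L[0]='s', prepend. Next row=LF[0]=4
  step 3: row=4, L[4]='u', prepend. Next row=LF[4]=5
  step 4: row=5, L[5]='r', prepend. Next row=LF[5]=3
  step 5: row=3, L[3]='l', prepend. Next row=LF[3]=2
  step 6: row=2, L[2]='a', prepend. Next row=LF[2]=1
  step 7: row=1, L[1]='w', prepend. Next row=LF[1]=6
Reversed output: walrus$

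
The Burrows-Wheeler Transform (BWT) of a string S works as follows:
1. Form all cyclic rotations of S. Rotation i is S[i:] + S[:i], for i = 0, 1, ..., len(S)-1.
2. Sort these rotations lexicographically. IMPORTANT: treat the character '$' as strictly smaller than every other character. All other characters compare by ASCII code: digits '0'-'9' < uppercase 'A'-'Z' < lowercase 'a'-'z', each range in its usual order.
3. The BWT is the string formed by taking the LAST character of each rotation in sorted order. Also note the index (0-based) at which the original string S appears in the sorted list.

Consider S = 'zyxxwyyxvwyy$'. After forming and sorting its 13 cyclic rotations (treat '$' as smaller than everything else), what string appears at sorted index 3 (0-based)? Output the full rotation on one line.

Answer: wyyxvwyy$zyxx

Derivation:
All 13 rotations (rotation i = S[i:]+S[:i]):
  rot[0] = zyxxwyyxvwyy$
  rot[1] = yxxwyyxvwyy$z
  rot[2] = xxwyyxvwyy$zy
  rot[3] = xwyyxvwyy$zyx
  rot[4] = wyyxvwyy$zyxx
  rot[5] = yyxvwyy$zyxxw
  rot[6] = yxvwyy$zyxxwy
  rot[7] = xvwyy$zyxxwyy
  rot[8] = vwyy$zyxxwyyx
  rot[9] = wyy$zyxxwyyxv
  rot[10] = yy$zyxxwyyxvw
  rot[11] = y$zyxxwyyxvwy
  rot[12] = $zyxxwyyxvwyy
Sorted (with $ < everything):
  sorted[0] = $zyxxwyyxvwyy
  sorted[1] = vwyy$zyxxwyyx
  sorted[2] = wyy$zyxxwyyxv
  sorted[3] = wyyxvwyy$zyxx
  sorted[4] = xvwyy$zyxxwyy
  sorted[5] = xwyyxvwyy$zyx
  sorted[6] = xxwyyxvwyy$zy
  sorted[7] = y$zyxxwyyxvwy
  sorted[8] = yxvwyy$zyxxwy
  sorted[9] = yxxwyyxvwyy$z
  sorted[10] = yy$zyxxwyyxvw
  sorted[11] = yyxvwyy$zyxxw
  sorted[12] = zyxxwyyxvwyy$
sorted[3] = wyyxvwyy$zyxx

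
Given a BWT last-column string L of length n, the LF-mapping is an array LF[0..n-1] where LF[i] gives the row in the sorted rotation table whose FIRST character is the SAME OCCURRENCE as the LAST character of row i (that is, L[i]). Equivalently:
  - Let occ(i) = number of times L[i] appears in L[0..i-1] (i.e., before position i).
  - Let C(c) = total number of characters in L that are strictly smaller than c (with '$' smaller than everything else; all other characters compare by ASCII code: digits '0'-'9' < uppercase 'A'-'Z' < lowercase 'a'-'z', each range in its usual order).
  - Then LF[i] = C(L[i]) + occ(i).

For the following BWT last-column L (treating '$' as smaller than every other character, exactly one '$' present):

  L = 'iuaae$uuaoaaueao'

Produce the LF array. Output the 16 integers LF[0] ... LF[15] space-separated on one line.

Answer: 9 12 1 2 7 0 13 14 3 10 4 5 15 8 6 11

Derivation:
Char counts: '$':1, 'a':6, 'e':2, 'i':1, 'o':2, 'u':4
C (first-col start): C('$')=0, C('a')=1, C('e')=7, C('i')=9, C('o')=10, C('u')=12
L[0]='i': occ=0, LF[0]=C('i')+0=9+0=9
L[1]='u': occ=0, LF[1]=C('u')+0=12+0=12
L[2]='a': occ=0, LF[2]=C('a')+0=1+0=1
L[3]='a': occ=1, LF[3]=C('a')+1=1+1=2
L[4]='e': occ=0, LF[4]=C('e')+0=7+0=7
L[5]='$': occ=0, LF[5]=C('$')+0=0+0=0
L[6]='u': occ=1, LF[6]=C('u')+1=12+1=13
L[7]='u': occ=2, LF[7]=C('u')+2=12+2=14
L[8]='a': occ=2, LF[8]=C('a')+2=1+2=3
L[9]='o': occ=0, LF[9]=C('o')+0=10+0=10
L[10]='a': occ=3, LF[10]=C('a')+3=1+3=4
L[11]='a': occ=4, LF[11]=C('a')+4=1+4=5
L[12]='u': occ=3, LF[12]=C('u')+3=12+3=15
L[13]='e': occ=1, LF[13]=C('e')+1=7+1=8
L[14]='a': occ=5, LF[14]=C('a')+5=1+5=6
L[15]='o': occ=1, LF[15]=C('o')+1=10+1=11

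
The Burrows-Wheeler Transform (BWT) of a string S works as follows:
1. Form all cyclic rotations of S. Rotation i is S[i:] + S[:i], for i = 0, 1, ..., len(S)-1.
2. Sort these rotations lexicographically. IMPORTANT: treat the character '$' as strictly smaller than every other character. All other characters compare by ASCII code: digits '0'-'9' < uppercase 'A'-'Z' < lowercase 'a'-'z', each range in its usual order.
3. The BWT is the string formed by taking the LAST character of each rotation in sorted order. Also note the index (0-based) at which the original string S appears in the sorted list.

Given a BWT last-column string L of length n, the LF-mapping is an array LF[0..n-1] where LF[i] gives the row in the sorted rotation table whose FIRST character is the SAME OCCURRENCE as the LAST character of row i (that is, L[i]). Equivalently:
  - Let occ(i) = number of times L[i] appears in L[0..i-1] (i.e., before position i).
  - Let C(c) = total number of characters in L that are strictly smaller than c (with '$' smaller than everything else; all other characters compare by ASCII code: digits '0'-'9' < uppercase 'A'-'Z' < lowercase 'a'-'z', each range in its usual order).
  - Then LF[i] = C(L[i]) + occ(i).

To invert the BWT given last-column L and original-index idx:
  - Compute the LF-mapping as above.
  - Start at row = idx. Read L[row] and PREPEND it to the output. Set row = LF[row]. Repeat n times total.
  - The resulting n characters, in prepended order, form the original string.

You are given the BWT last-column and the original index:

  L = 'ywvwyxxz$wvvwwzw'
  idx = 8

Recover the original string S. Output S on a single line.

Answer: wywvvxwvxwwzzwy$

Derivation:
LF mapping: 12 4 1 5 13 10 11 14 0 6 2 3 7 8 15 9
Walk LF starting at row 8, prepending L[row]:
  step 1: row=8, L[8]='$', prepend. Next row=LF[8]=0
  step 2: row=0, L[0]='y', prepend. Next row=LF[0]=12
  step 3: row=12, L[12]='w', prepend. Next row=LF[12]=7
  step 4: row=7, L[7]='z', prepend. Next row=LF[7]=14
  step 5: row=14, L[14]='z', prepend. Next row=LF[14]=15
  step 6: row=15, L[15]='w', prepend. Next row=LF[15]=9
  step 7: row=9, L[9]='w', prepend. Next row=LF[9]=6
  step 8: row=6, L[6]='x', prepend. Next row=LF[6]=11
  step 9: row=11, L[11]='v', prepend. Next row=LF[11]=3
  step 10: row=3, L[3]='w', prepend. Next row=LF[3]=5
  step 11: row=5, L[5]='x', prepend. Next row=LF[5]=10
  step 12: row=10, L[10]='v', prepend. Next row=LF[10]=2
  step 13: row=2, L[2]='v', prepend. Next row=LF[2]=1
  step 14: row=1, L[1]='w', prepend. Next row=LF[1]=4
  step 15: row=4, L[4]='y', prepend. Next row=LF[4]=13
  step 16: row=13, L[13]='w', prepend. Next row=LF[13]=8
Reversed output: wywvvxwvxwwzzwy$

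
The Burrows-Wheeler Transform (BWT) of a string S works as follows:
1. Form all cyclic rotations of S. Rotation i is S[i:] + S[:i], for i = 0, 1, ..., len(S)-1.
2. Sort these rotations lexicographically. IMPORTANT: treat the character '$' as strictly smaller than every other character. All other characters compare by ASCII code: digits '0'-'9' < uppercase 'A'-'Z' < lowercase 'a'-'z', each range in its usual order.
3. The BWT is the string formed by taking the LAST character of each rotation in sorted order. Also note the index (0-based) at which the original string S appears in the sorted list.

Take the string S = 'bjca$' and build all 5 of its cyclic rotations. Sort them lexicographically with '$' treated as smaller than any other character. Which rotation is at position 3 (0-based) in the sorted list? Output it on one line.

All 5 rotations (rotation i = S[i:]+S[:i]):
  rot[0] = bjca$
  rot[1] = jca$b
  rot[2] = ca$bj
  rot[3] = a$bjc
  rot[4] = $bjca
Sorted (with $ < everything):
  sorted[0] = $bjca
  sorted[1] = a$bjc
  sorted[2] = bjca$
  sorted[3] = ca$bj
  sorted[4] = jca$b
sorted[3] = ca$bj

Answer: ca$bj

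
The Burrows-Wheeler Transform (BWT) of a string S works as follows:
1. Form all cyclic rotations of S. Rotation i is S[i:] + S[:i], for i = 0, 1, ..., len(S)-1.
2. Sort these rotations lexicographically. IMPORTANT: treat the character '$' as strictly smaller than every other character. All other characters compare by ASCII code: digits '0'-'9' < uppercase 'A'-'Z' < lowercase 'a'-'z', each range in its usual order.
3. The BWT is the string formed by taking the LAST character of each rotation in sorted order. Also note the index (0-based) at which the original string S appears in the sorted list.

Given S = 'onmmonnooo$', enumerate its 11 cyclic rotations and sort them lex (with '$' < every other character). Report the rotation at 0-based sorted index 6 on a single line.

Answer: o$onmmonnoo

Derivation:
All 11 rotations (rotation i = S[i:]+S[:i]):
  rot[0] = onmmonnooo$
  rot[1] = nmmonnooo$o
  rot[2] = mmonnooo$on
  rot[3] = monnooo$onm
  rot[4] = onnooo$onmm
  rot[5] = nnooo$onmmo
  rot[6] = nooo$onmmon
  rot[7] = ooo$onmmonn
  rot[8] = oo$onmmonno
  rot[9] = o$onmmonnoo
  rot[10] = $onmmonnooo
Sorted (with $ < everything):
  sorted[0] = $onmmonnooo
  sorted[1] = mmonnooo$on
  sorted[2] = monnooo$onm
  sorted[3] = nmmonnooo$o
  sorted[4] = nnooo$onmmo
  sorted[5] = nooo$onmmon
  sorted[6] = o$onmmonnoo
  sorted[7] = onmmonnooo$
  sorted[8] = onnooo$onmm
  sorted[9] = oo$onmmonno
  sorted[10] = ooo$onmmonn
sorted[6] = o$onmmonnoo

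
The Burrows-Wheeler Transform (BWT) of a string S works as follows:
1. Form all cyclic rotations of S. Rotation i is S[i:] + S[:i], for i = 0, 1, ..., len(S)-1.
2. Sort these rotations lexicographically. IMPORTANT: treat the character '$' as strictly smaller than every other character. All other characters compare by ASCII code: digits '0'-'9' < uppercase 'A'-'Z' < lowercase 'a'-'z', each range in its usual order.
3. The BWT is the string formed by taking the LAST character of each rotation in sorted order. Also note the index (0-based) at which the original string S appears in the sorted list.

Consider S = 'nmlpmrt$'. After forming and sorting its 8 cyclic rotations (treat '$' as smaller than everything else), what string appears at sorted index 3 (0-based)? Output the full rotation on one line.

All 8 rotations (rotation i = S[i:]+S[:i]):
  rot[0] = nmlpmrt$
  rot[1] = mlpmrt$n
  rot[2] = lpmrt$nm
  rot[3] = pmrt$nml
  rot[4] = mrt$nmlp
  rot[5] = rt$nmlpm
  rot[6] = t$nmlpmr
  rot[7] = $nmlpmrt
Sorted (with $ < everything):
  sorted[0] = $nmlpmrt
  sorted[1] = lpmrt$nm
  sorted[2] = mlpmrt$n
  sorted[3] = mrt$nmlp
  sorted[4] = nmlpmrt$
  sorted[5] = pmrt$nml
  sorted[6] = rt$nmlpm
  sorted[7] = t$nmlpmr
sorted[3] = mrt$nmlp

Answer: mrt$nmlp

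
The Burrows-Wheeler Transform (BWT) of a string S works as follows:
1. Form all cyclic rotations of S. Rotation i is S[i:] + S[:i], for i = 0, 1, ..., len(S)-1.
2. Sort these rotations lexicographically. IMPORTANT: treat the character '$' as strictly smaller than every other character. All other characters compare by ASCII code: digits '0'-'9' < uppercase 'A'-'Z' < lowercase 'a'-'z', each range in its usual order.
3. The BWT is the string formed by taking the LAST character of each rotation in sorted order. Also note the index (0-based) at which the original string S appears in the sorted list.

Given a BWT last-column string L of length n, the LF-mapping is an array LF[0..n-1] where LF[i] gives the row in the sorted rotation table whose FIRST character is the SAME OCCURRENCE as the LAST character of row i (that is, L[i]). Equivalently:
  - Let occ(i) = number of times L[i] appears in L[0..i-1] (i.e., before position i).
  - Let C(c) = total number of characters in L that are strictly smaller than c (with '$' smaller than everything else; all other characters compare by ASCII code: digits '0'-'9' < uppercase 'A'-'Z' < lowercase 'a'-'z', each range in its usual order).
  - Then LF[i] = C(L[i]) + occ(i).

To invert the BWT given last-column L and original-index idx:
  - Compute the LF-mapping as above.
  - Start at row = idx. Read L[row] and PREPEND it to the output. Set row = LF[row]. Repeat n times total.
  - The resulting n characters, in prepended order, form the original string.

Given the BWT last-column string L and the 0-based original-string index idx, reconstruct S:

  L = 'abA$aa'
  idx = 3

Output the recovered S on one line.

Answer: aabAa$

Derivation:
LF mapping: 2 5 1 0 3 4
Walk LF starting at row 3, prepending L[row]:
  step 1: row=3, L[3]='$', prepend. Next row=LF[3]=0
  step 2: row=0, L[0]='a', prepend. Next row=LF[0]=2
  step 3: row=2, L[2]='A', prepend. Next row=LF[2]=1
  step 4: row=1, L[1]='b', prepend. Next row=LF[1]=5
  step 5: row=5, L[5]='a', prepend. Next row=LF[5]=4
  step 6: row=4, L[4]='a', prepend. Next row=LF[4]=3
Reversed output: aabAa$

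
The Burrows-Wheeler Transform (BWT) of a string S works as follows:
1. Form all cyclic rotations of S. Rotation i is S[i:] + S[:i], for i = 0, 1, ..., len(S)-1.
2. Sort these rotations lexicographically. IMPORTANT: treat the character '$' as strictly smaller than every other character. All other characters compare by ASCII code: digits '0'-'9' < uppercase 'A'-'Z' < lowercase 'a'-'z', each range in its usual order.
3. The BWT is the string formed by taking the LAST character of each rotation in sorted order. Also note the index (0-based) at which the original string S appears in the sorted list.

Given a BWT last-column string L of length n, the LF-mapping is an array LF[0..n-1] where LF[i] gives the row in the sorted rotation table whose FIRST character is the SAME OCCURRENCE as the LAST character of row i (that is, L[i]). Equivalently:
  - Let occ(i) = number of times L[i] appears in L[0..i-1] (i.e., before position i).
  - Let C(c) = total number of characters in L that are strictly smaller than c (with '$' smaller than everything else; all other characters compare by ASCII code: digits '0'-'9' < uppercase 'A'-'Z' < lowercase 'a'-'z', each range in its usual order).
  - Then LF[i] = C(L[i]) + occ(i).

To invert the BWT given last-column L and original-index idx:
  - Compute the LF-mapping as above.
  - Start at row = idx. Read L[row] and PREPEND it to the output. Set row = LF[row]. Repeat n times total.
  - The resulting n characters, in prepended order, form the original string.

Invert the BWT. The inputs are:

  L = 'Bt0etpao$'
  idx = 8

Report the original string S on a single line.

LF mapping: 2 7 1 4 8 6 3 5 0
Walk LF starting at row 8, prepending L[row]:
  step 1: row=8, L[8]='$', prepend. Next row=LF[8]=0
  step 2: row=0, L[0]='B', prepend. Next row=LF[0]=2
  step 3: row=2, L[2]='0', prepend. Next row=LF[2]=1
  step 4: row=1, L[1]='t', prepend. Next row=LF[1]=7
  step 5: row=7, L[7]='o', prepend. Next row=LF[7]=5
  step 6: row=5, L[5]='p', prepend. Next row=LF[5]=6
  step 7: row=6, L[6]='a', prepend. Next row=LF[6]=3
  step 8: row=3, L[3]='e', prepend. Next row=LF[3]=4
  step 9: row=4, L[4]='t', prepend. Next row=LF[4]=8
Reversed output: teapot0B$

Answer: teapot0B$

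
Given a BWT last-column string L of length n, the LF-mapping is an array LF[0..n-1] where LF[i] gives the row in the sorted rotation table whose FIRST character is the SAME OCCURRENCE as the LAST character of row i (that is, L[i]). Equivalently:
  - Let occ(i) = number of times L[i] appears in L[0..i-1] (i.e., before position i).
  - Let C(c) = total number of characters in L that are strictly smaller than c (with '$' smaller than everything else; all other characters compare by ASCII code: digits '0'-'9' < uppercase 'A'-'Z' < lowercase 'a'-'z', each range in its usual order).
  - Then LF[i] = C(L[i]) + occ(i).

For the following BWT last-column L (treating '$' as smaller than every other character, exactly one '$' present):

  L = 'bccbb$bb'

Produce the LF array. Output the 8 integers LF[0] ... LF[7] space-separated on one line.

Answer: 1 6 7 2 3 0 4 5

Derivation:
Char counts: '$':1, 'b':5, 'c':2
C (first-col start): C('$')=0, C('b')=1, C('c')=6
L[0]='b': occ=0, LF[0]=C('b')+0=1+0=1
L[1]='c': occ=0, LF[1]=C('c')+0=6+0=6
L[2]='c': occ=1, LF[2]=C('c')+1=6+1=7
L[3]='b': occ=1, LF[3]=C('b')+1=1+1=2
L[4]='b': occ=2, LF[4]=C('b')+2=1+2=3
L[5]='$': occ=0, LF[5]=C('$')+0=0+0=0
L[6]='b': occ=3, LF[6]=C('b')+3=1+3=4
L[7]='b': occ=4, LF[7]=C('b')+4=1+4=5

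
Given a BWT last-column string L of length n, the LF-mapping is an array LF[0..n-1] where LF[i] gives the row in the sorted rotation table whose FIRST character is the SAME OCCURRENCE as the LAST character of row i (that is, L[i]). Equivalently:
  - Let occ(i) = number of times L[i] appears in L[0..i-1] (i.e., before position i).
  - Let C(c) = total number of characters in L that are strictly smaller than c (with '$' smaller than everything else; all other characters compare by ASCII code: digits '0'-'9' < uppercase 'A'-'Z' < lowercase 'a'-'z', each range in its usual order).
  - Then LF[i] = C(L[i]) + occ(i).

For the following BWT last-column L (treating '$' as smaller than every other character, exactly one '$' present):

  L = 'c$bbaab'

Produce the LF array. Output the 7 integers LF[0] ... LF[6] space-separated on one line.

Char counts: '$':1, 'a':2, 'b':3, 'c':1
C (first-col start): C('$')=0, C('a')=1, C('b')=3, C('c')=6
L[0]='c': occ=0, LF[0]=C('c')+0=6+0=6
L[1]='$': occ=0, LF[1]=C('$')+0=0+0=0
L[2]='b': occ=0, LF[2]=C('b')+0=3+0=3
L[3]='b': occ=1, LF[3]=C('b')+1=3+1=4
L[4]='a': occ=0, LF[4]=C('a')+0=1+0=1
L[5]='a': occ=1, LF[5]=C('a')+1=1+1=2
L[6]='b': occ=2, LF[6]=C('b')+2=3+2=5

Answer: 6 0 3 4 1 2 5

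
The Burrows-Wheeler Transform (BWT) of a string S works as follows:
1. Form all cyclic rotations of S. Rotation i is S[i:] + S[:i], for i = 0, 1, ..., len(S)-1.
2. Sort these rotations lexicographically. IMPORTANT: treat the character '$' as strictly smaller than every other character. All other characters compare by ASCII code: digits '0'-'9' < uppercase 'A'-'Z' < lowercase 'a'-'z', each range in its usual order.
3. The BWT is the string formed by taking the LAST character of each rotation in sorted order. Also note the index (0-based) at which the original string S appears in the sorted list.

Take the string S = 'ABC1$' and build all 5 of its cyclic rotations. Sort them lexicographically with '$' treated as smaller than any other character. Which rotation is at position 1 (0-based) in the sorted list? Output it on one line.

Answer: 1$ABC

Derivation:
All 5 rotations (rotation i = S[i:]+S[:i]):
  rot[0] = ABC1$
  rot[1] = BC1$A
  rot[2] = C1$AB
  rot[3] = 1$ABC
  rot[4] = $ABC1
Sorted (with $ < everything):
  sorted[0] = $ABC1
  sorted[1] = 1$ABC
  sorted[2] = ABC1$
  sorted[3] = BC1$A
  sorted[4] = C1$AB
sorted[1] = 1$ABC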